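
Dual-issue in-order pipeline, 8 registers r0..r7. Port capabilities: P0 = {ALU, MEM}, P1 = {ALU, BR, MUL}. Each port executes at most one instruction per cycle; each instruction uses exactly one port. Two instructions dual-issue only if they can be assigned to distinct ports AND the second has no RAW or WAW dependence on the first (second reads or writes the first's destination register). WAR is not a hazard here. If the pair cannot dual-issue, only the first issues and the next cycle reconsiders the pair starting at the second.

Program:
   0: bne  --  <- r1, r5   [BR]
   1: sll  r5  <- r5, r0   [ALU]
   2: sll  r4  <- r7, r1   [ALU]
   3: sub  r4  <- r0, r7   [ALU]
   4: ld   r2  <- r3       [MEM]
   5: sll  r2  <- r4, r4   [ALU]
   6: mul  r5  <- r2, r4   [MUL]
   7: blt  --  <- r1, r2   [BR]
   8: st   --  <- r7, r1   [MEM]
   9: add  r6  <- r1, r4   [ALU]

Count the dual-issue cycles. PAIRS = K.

c0: i0/i1 bne;sll  dual
c1: i2 sll  WAW r4
c2: i3/i4 sub;ld  dual
c3: i5 sll  RAW r2
c4: i6 mul  no-port MUL/BR
c5: i7/i8 blt;st  dual
c6: i9 add  tail

PAIRS = 3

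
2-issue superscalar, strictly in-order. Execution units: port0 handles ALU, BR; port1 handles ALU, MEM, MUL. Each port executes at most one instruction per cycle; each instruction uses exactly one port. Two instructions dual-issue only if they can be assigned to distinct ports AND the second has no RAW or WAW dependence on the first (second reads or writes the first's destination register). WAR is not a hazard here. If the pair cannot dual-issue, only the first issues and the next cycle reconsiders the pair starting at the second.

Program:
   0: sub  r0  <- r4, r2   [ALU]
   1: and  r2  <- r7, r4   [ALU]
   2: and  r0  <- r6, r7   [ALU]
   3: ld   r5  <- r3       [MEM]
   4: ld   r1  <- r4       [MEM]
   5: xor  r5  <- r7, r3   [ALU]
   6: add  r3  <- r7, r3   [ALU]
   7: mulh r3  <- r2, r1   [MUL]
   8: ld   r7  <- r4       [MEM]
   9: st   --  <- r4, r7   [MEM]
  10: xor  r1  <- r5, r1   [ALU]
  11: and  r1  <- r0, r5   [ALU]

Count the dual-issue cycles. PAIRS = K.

0. sub;and @i0+i1  | pair
1. and;ld @i2+i3  | pair
2. ld;xor @i4+i5  | pair
3. add @i6  | WAW r3
4. mulh @i7  | no-port MUL/MEM
5. ld @i8  | no-port MEM/MEM
6. st;xor @i9+i10  | pair
7. and @i11  | tail

PAIRS = 4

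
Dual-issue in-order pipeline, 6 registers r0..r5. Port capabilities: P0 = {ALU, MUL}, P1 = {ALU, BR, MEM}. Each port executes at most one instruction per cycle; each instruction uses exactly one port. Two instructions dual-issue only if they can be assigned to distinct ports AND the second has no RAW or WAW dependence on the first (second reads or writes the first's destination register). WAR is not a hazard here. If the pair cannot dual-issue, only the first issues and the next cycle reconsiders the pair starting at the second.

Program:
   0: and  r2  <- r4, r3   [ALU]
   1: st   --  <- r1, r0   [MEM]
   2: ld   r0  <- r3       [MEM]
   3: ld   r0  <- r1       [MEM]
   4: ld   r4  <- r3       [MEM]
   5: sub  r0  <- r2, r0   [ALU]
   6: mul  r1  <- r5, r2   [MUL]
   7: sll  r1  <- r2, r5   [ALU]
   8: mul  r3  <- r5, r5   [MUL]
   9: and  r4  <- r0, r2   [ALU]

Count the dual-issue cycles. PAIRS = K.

#0 head=0: and st i0,i1 2-wide
#1 head=2: ld i2 no-port MEM/MEM
#2 head=3: ld i3 no-port MEM/MEM
#3 head=4: ld sub i4,i5 2-wide
#4 head=6: mul i6 WAW r1
#5 head=7: sll mul i7,i8 2-wide
#6 head=9: and i9 tail

PAIRS = 3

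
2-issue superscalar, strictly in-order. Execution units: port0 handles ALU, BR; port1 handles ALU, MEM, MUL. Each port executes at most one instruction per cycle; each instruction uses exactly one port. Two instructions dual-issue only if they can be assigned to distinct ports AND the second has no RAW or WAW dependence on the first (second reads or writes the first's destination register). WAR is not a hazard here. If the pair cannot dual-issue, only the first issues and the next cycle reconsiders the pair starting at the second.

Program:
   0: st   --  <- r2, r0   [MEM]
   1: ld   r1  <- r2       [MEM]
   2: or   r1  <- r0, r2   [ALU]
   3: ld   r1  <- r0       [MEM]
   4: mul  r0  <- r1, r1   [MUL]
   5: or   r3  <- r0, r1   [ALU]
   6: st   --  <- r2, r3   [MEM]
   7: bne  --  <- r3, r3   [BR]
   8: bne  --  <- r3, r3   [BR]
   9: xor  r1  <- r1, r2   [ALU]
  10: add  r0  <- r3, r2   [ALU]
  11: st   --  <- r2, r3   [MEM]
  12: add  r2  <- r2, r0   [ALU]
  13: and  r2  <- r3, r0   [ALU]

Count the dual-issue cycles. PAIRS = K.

c0: i0 st  no-port MEM/MEM
c1: i1 ld  WAW r1
c2: i2 or  WAW r1
c3: i3 ld  no-port MEM/MUL
c4: i4 mul  RAW r0
c5: i5 or  RAW r3
c6: i6&i7 st+bne  pair
c7: i8&i9 bne+xor  pair
c8: i10&i11 add+st  pair
c9: i12 add  WAW r2
c10: i13 and  tail

PAIRS = 3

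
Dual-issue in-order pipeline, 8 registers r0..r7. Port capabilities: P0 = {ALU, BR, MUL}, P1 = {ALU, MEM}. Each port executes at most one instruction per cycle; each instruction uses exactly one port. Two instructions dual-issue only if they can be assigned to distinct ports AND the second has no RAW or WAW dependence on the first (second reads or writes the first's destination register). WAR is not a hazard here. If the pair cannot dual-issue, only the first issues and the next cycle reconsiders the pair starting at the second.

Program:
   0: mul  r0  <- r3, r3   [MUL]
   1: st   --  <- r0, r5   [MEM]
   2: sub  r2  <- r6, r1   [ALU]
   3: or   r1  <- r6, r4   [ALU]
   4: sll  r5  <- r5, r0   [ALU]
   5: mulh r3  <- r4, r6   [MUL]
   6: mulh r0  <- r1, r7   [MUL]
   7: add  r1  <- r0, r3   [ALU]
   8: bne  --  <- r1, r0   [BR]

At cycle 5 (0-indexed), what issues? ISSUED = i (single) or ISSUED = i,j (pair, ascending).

ISSUED = 7

  cy0 -> i0 (mul) RAW r0
  cy1 -> i1+i2 (st/sub) dual
  cy2 -> i3+i4 (or/sll) dual
  cy3 -> i5 (mulh) no-port MUL/MUL
  cy4 -> i6 (mulh) RAW r0
  cy5 -> i7 (add) RAW r1
  cy6 -> i8 (bne) tail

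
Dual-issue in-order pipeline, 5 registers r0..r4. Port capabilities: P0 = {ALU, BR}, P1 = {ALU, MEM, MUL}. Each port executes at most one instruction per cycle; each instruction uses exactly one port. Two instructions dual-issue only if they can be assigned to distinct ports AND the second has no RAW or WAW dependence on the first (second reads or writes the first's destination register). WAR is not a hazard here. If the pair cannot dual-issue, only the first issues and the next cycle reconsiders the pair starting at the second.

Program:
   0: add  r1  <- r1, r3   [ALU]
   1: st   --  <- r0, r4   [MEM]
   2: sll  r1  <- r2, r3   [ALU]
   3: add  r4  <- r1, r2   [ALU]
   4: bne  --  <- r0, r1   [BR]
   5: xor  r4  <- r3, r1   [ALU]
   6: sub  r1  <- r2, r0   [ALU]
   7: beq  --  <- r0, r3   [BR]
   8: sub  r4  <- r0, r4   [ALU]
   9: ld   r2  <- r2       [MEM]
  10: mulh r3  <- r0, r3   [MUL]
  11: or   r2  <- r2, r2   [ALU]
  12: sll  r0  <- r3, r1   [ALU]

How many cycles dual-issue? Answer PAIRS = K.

PAIRS = 5

0. add;st @i0/i1  | dual
1. sll @i2  | RAW r1
2. add;bne @i3/i4  | dual
3. xor;sub @i5/i6  | dual
4. beq;sub @i7/i8  | dual
5. ld @i9  | no-port MEM/MUL
6. mulh;or @i10/i11  | dual
7. sll @i12  | tail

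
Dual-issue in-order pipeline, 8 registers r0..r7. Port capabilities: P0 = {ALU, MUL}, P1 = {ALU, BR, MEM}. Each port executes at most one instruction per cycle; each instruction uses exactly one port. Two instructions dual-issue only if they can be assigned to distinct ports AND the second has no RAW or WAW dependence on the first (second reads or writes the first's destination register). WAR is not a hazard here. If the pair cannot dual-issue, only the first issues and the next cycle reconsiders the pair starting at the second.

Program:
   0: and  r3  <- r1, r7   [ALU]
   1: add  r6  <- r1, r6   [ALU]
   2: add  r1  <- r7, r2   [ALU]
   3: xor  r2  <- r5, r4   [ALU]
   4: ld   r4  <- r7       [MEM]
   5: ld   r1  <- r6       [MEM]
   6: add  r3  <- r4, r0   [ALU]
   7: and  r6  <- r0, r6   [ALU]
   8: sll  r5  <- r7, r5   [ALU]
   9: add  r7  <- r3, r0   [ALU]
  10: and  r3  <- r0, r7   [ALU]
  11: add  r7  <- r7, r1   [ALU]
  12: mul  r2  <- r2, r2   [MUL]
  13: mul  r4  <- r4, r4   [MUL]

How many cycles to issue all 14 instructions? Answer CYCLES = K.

0. and;add @i0,i1  | 2-wide
1. add;xor @i2,i3  | 2-wide
2. ld @i4  | no-port MEM/MEM
3. ld;add @i5,i6  | 2-wide
4. and;sll @i7,i8  | 2-wide
5. add @i9  | RAW r7
6. and;add @i10,i11  | 2-wide
7. mul @i12  | no-port MUL/MUL
8. mul @i13  | tail

CYCLES = 9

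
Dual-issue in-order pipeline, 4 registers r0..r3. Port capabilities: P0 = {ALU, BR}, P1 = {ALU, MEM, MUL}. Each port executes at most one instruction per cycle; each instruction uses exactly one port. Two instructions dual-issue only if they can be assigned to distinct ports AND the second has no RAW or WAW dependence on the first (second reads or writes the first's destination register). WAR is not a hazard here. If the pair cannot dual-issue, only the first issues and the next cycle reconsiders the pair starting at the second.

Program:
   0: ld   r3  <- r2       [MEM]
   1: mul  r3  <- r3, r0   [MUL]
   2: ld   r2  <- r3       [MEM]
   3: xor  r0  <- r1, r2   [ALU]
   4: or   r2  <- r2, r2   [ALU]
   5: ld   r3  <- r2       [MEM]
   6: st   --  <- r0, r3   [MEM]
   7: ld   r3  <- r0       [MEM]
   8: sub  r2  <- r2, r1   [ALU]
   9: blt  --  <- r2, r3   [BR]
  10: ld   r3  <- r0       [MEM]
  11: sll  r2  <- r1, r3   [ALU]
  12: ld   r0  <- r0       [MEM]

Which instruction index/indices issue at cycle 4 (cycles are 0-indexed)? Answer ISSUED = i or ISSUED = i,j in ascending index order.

[0] i0  ld  -- no-port MEM/MUL
[1] i1  mul  -- no-port MUL/MEM
[2] i2  ld  -- RAW r2
[3] i3+i4  xor or  -- pair
[4] i5  ld  -- no-port MEM/MEM
[5] i6  st  -- no-port MEM/MEM
[6] i7+i8  ld sub  -- pair
[7] i9+i10  blt ld  -- pair
[8] i11+i12  sll ld  -- pair

ISSUED = 5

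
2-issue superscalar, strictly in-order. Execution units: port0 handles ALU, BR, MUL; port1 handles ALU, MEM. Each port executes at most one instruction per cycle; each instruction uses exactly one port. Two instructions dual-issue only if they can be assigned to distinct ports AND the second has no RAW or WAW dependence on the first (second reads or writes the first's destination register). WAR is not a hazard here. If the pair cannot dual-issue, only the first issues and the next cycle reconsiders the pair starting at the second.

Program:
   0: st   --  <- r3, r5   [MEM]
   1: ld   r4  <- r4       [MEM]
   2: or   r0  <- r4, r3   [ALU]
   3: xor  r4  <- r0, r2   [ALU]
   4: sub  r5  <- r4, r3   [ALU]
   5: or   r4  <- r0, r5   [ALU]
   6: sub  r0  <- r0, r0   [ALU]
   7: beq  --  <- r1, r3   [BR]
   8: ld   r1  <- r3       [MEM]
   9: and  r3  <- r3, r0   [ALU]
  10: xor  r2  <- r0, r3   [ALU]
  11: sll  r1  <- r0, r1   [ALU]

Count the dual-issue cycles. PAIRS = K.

PAIRS = 3

0. st @i0  | no-port MEM/MEM
1. ld @i1  | RAW r4
2. or @i2  | RAW r0
3. xor @i3  | RAW r4
4. sub @i4  | RAW r5
5. or sub @i5&i6  | dual
6. beq ld @i7&i8  | dual
7. and @i9  | RAW r3
8. xor sll @i10&i11  | dual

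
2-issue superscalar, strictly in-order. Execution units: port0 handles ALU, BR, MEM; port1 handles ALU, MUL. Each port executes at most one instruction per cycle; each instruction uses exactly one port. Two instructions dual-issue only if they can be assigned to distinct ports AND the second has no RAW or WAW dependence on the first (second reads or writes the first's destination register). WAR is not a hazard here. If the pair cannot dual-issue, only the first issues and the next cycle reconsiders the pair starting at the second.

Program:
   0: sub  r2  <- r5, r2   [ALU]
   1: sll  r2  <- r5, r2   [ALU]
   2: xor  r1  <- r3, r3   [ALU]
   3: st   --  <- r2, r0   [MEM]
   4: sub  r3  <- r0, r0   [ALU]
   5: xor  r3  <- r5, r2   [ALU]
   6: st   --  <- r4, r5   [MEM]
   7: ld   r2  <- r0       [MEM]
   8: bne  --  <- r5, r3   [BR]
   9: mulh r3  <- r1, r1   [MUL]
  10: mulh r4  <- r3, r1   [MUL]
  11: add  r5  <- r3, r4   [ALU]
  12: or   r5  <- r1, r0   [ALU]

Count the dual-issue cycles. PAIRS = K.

t=0 i0:sub ; RAW+WAW r2
t=1 i1,i2:sll xor ; dual
t=2 i3,i4:st sub ; dual
t=3 i5,i6:xor st ; dual
t=4 i7:ld ; no-port MEM/BR
t=5 i8,i9:bne mulh ; dual
t=6 i10:mulh ; RAW r4
t=7 i11:add ; WAW r5
t=8 i12:or ; tail

PAIRS = 4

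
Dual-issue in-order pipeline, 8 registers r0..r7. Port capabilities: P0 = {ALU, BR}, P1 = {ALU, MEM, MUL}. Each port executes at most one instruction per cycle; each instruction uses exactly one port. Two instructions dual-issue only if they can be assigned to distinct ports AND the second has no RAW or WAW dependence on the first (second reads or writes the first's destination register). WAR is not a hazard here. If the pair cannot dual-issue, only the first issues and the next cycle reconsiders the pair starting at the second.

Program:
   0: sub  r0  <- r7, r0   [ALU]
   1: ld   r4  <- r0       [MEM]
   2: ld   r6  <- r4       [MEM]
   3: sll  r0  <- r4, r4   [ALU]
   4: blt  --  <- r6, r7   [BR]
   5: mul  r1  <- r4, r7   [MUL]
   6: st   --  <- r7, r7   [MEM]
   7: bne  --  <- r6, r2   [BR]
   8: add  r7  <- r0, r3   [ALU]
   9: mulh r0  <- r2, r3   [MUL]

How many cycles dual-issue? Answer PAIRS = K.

0. sub.ALU @i0  | RAW r0
1. ld.MEM @i1  | no-port MEM/MEM
2. ld.MEM/sll.ALU @i2/i3  | pair
3. blt.BR/mul.MUL @i4/i5  | pair
4. st.MEM/bne.BR @i6/i7  | pair
5. add.ALU/mulh.MUL @i8/i9  | pair

PAIRS = 4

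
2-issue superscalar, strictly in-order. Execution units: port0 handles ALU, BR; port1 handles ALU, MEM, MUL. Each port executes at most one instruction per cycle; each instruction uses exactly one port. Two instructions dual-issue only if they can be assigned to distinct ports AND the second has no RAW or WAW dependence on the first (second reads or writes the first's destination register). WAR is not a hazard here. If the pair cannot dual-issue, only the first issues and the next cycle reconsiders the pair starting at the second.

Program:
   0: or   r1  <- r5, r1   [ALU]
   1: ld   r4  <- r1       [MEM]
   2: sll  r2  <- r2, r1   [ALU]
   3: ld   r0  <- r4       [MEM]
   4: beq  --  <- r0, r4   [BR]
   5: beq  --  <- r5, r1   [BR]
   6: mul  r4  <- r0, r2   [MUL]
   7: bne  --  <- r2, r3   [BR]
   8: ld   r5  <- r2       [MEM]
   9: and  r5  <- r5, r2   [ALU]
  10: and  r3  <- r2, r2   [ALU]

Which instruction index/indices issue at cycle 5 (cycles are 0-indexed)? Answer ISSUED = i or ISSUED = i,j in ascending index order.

c0: i0 or.ALU  RAW r1
c1: i1,i2 ld.MEM sll.ALU  pair
c2: i3 ld.MEM  RAW r0
c3: i4 beq.BR  no-port BR/BR
c4: i5,i6 beq.BR mul.MUL  pair
c5: i7,i8 bne.BR ld.MEM  pair
c6: i9,i10 and.ALU and.ALU  pair

ISSUED = 7,8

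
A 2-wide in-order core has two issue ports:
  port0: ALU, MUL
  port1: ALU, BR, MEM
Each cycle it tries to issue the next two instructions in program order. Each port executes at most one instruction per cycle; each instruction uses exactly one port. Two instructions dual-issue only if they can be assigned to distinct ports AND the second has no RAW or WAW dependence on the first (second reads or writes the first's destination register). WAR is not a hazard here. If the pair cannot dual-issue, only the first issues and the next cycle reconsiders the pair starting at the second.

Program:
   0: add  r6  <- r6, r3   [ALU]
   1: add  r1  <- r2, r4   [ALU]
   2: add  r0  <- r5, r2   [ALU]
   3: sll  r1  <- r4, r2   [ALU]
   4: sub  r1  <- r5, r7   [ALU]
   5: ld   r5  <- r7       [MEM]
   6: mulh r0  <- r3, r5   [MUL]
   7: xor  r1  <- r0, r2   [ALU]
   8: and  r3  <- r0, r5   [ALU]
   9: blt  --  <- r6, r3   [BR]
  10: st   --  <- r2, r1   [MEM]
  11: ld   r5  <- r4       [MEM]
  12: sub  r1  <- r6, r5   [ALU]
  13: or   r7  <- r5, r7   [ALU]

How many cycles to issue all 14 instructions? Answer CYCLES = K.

c0: i0+i1 add.ALU;add.ALU  2-wide
c1: i2+i3 add.ALU;sll.ALU  2-wide
c2: i4+i5 sub.ALU;ld.MEM  2-wide
c3: i6 mulh.MUL  RAW r0
c4: i7+i8 xor.ALU;and.ALU  2-wide
c5: i9 blt.BR  no-port BR/MEM
c6: i10 st.MEM  no-port MEM/MEM
c7: i11 ld.MEM  RAW r5
c8: i12+i13 sub.ALU;or.ALU  2-wide

CYCLES = 9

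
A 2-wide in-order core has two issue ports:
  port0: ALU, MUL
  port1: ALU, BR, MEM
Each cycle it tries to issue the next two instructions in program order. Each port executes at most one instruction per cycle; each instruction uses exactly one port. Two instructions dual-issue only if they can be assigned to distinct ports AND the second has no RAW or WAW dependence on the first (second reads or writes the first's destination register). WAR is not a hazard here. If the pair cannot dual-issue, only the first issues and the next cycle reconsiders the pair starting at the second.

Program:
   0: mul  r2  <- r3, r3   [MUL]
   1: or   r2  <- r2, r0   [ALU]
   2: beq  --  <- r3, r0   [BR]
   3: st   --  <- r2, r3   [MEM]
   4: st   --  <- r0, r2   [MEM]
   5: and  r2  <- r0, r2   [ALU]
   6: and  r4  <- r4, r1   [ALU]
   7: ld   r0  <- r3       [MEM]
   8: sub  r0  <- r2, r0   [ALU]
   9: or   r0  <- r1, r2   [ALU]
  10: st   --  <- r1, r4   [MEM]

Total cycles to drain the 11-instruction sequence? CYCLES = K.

CYCLES = 7

t=0 i0:mul.MUL ; RAW+WAW r2
t=1 i1,i2:or.ALU beq.BR ; pair
t=2 i3:st.MEM ; no-port MEM/MEM
t=3 i4,i5:st.MEM and.ALU ; pair
t=4 i6,i7:and.ALU ld.MEM ; pair
t=5 i8:sub.ALU ; WAW r0
t=6 i9,i10:or.ALU st.MEM ; pair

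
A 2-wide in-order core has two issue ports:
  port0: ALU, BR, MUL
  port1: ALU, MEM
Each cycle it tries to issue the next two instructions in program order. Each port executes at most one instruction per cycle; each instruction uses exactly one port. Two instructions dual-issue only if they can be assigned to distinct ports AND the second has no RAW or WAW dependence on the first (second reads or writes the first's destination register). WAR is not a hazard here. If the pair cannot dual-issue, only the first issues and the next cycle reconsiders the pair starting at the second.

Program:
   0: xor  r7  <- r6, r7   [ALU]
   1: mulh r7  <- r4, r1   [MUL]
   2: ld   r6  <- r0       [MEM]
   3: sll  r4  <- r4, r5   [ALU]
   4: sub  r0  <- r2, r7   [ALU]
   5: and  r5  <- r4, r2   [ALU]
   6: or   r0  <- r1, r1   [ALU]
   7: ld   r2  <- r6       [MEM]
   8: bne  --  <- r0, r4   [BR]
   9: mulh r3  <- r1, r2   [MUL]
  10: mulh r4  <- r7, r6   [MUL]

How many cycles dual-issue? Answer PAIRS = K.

t=0 i0:xor ; WAW r7
t=1 i1,i2:mulh ld ; 2-wide
t=2 i3,i4:sll sub ; 2-wide
t=3 i5,i6:and or ; 2-wide
t=4 i7,i8:ld bne ; 2-wide
t=5 i9:mulh ; no-port MUL/MUL
t=6 i10:mulh ; tail

PAIRS = 4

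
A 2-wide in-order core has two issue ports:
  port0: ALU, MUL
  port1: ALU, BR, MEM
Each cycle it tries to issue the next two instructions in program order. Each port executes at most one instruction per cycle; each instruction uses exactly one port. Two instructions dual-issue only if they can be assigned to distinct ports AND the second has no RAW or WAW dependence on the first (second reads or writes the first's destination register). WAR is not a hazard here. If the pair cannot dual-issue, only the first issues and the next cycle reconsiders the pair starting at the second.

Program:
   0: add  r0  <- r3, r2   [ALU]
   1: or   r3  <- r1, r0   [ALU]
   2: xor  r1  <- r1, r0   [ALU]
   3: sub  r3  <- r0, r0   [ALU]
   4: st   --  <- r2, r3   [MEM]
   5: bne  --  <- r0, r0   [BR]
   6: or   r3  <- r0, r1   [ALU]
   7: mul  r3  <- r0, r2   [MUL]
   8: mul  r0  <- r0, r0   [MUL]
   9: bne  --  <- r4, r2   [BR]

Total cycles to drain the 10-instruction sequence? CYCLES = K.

0. add @i0  | RAW r0
1. or+xor @i1/i2  | pair
2. sub @i3  | RAW r3
3. st @i4  | no-port MEM/BR
4. bne+or @i5/i6  | pair
5. mul @i7  | no-port MUL/MUL
6. mul+bne @i8/i9  | pair

CYCLES = 7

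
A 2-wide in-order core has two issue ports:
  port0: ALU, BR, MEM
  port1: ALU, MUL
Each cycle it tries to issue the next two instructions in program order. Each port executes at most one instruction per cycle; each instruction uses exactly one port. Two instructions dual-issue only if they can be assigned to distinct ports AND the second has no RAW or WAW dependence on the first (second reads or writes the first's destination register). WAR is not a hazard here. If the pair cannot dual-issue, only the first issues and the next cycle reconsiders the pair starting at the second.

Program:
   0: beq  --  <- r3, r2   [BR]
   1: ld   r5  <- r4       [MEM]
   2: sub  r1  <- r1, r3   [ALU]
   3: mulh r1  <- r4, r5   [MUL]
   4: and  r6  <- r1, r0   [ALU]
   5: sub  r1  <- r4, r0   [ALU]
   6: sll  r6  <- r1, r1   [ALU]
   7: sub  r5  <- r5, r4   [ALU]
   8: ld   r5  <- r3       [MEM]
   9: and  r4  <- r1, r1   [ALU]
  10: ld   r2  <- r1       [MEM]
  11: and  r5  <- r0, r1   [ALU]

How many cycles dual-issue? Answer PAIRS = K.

PAIRS = 5

t=0 i0:beq ; no-port BR/MEM
t=1 i1&i2:ld/sub ; dual
t=2 i3:mulh ; RAW r1
t=3 i4&i5:and/sub ; dual
t=4 i6&i7:sll/sub ; dual
t=5 i8&i9:ld/and ; dual
t=6 i10&i11:ld/and ; dual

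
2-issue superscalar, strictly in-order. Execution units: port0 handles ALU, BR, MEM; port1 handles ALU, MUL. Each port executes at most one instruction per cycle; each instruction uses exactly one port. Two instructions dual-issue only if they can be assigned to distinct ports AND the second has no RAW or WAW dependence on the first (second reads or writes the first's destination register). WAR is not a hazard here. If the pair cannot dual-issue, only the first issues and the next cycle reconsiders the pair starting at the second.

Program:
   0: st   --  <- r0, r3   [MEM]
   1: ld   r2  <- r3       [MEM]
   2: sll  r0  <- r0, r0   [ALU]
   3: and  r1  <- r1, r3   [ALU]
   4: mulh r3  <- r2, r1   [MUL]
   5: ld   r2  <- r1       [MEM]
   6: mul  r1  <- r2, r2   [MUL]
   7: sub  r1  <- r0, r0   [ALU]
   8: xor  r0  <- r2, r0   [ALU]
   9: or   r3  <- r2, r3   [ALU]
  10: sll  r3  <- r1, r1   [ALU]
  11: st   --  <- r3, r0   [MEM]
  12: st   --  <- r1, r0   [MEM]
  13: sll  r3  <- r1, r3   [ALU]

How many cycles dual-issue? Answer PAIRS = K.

PAIRS = 4

#0 head=0: st.MEM i0 no-port MEM/MEM
#1 head=1: ld.MEM/sll.ALU i1,i2 dual
#2 head=3: and.ALU i3 RAW r1
#3 head=4: mulh.MUL/ld.MEM i4,i5 dual
#4 head=6: mul.MUL i6 WAW r1
#5 head=7: sub.ALU/xor.ALU i7,i8 dual
#6 head=9: or.ALU i9 WAW r3
#7 head=10: sll.ALU i10 RAW r3
#8 head=11: st.MEM i11 no-port MEM/MEM
#9 head=12: st.MEM/sll.ALU i12,i13 dual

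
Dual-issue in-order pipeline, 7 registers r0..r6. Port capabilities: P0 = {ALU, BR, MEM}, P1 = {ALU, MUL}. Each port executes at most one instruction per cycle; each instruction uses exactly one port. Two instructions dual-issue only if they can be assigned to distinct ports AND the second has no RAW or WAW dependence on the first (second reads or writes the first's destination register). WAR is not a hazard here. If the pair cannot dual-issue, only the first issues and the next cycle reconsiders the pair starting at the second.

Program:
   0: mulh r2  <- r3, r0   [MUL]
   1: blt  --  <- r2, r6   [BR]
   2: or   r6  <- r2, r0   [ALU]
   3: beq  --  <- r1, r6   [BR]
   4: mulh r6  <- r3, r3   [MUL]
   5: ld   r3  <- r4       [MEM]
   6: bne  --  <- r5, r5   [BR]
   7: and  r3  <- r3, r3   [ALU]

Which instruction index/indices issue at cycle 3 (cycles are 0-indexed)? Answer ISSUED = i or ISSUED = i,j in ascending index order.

[0] i0  mulh.MUL  -- RAW r2
[1] i1/i2  blt.BR/or.ALU  -- pair
[2] i3/i4  beq.BR/mulh.MUL  -- pair
[3] i5  ld.MEM  -- no-port MEM/BR
[4] i6/i7  bne.BR/and.ALU  -- pair

ISSUED = 5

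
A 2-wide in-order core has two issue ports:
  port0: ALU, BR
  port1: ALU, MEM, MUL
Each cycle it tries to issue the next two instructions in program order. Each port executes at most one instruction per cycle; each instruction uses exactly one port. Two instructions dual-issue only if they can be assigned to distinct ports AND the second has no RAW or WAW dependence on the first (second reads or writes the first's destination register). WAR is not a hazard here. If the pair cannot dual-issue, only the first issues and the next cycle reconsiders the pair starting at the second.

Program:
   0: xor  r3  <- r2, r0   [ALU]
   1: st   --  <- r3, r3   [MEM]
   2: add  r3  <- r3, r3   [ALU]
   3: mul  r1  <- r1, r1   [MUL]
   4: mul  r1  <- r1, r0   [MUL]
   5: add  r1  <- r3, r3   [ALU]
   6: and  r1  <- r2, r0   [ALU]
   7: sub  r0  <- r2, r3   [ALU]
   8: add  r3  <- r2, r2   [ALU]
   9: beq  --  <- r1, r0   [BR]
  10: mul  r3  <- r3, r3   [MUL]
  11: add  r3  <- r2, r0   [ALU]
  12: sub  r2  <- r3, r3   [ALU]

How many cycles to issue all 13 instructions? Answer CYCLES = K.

CYCLES = 10

t=0 i0:xor.ALU ; RAW r3
t=1 i1/i2:st.MEM/add.ALU ; pair
t=2 i3:mul.MUL ; no-port MUL/MUL
t=3 i4:mul.MUL ; WAW r1
t=4 i5:add.ALU ; WAW r1
t=5 i6/i7:and.ALU/sub.ALU ; pair
t=6 i8/i9:add.ALU/beq.BR ; pair
t=7 i10:mul.MUL ; WAW r3
t=8 i11:add.ALU ; RAW r3
t=9 i12:sub.ALU ; tail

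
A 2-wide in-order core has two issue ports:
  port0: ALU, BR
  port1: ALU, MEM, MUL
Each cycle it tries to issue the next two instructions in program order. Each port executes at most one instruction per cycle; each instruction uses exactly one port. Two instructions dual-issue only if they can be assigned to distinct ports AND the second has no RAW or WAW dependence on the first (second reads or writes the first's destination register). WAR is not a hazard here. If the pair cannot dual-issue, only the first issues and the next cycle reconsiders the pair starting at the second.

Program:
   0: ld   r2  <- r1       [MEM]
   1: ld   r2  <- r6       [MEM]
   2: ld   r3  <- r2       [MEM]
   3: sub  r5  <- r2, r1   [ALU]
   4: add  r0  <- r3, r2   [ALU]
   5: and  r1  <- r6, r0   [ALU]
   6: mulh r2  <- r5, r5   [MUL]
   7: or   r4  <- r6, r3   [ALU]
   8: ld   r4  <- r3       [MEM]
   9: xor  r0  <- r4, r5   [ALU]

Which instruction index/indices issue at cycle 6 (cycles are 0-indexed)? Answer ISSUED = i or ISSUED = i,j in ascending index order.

ISSUED = 8

#0 head=0: ld.MEM i0 no-port MEM/MEM
#1 head=1: ld.MEM i1 no-port MEM/MEM
#2 head=2: ld.MEM;sub.ALU i2/i3 2-wide
#3 head=4: add.ALU i4 RAW r0
#4 head=5: and.ALU;mulh.MUL i5/i6 2-wide
#5 head=7: or.ALU i7 WAW r4
#6 head=8: ld.MEM i8 RAW r4
#7 head=9: xor.ALU i9 tail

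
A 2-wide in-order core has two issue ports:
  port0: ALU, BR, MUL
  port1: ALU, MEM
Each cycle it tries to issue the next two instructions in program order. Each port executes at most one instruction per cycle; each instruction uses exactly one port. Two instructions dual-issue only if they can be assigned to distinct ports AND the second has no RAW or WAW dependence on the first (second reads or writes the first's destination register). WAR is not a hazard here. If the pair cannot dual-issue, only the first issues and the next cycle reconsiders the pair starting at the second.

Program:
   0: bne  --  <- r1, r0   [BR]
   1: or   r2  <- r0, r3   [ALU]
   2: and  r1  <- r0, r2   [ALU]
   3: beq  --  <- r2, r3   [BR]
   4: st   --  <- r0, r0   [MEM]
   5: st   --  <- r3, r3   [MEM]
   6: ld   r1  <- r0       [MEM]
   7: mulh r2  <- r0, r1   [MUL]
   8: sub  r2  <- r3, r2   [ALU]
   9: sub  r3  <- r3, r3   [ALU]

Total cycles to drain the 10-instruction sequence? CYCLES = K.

t=0 i0&i1:bne.BR or.ALU ; pair
t=1 i2&i3:and.ALU beq.BR ; pair
t=2 i4:st.MEM ; no-port MEM/MEM
t=3 i5:st.MEM ; no-port MEM/MEM
t=4 i6:ld.MEM ; RAW r1
t=5 i7:mulh.MUL ; RAW+WAW r2
t=6 i8&i9:sub.ALU sub.ALU ; pair

CYCLES = 7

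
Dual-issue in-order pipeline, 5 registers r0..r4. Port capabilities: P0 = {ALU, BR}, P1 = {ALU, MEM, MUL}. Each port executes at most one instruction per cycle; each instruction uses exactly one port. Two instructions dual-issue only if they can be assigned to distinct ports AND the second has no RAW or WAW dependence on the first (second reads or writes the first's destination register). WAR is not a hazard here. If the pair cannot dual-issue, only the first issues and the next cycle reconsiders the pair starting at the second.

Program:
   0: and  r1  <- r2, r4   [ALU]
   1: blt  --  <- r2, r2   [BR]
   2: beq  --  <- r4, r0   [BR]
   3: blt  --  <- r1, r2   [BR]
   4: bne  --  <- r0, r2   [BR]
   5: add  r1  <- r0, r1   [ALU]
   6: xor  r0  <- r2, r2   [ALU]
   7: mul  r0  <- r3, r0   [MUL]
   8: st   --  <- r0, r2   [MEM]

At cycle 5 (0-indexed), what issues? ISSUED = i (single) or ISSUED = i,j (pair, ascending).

#0 head=0: and.ALU/blt.BR i0+i1 2-wide
#1 head=2: beq.BR i2 no-port BR/BR
#2 head=3: blt.BR i3 no-port BR/BR
#3 head=4: bne.BR/add.ALU i4+i5 2-wide
#4 head=6: xor.ALU i6 RAW+WAW r0
#5 head=7: mul.MUL i7 no-port MUL/MEM
#6 head=8: st.MEM i8 tail

ISSUED = 7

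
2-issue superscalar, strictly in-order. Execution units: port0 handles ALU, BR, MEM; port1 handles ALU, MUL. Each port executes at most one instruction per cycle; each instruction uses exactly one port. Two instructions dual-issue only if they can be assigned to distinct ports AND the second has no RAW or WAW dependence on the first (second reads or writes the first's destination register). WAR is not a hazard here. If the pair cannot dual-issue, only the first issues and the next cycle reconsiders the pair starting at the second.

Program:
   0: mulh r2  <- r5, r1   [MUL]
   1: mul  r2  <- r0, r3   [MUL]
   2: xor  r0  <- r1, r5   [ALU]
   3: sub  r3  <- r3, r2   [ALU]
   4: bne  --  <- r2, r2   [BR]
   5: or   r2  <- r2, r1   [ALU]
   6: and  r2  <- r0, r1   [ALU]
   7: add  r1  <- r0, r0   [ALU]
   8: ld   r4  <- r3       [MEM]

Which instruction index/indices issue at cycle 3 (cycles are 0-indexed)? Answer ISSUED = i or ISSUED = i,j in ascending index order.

ISSUED = 5

  cy0 -> i0 (mulh.MUL) no-port MUL/MUL
  cy1 -> i1+i2 (mul.MUL;xor.ALU) pair
  cy2 -> i3+i4 (sub.ALU;bne.BR) pair
  cy3 -> i5 (or.ALU) WAW r2
  cy4 -> i6+i7 (and.ALU;add.ALU) pair
  cy5 -> i8 (ld.MEM) tail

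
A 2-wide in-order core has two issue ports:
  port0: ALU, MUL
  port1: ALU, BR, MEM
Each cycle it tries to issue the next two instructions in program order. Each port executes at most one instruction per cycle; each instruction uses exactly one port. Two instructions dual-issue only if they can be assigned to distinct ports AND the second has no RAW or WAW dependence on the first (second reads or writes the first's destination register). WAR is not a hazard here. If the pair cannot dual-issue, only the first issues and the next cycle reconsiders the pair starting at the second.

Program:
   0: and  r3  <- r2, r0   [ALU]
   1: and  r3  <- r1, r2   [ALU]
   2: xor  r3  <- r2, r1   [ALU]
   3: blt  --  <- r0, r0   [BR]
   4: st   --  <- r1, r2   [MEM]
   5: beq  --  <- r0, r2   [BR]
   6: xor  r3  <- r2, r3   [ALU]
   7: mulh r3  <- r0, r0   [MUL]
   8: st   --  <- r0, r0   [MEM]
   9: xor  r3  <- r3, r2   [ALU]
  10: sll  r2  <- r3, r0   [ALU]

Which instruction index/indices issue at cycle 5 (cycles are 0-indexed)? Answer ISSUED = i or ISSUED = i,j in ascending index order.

[0] i0  and  -- WAW r3
[1] i1  and  -- WAW r3
[2] i2/i3  xor blt  -- pair
[3] i4  st  -- no-port MEM/BR
[4] i5/i6  beq xor  -- pair
[5] i7/i8  mulh st  -- pair
[6] i9  xor  -- RAW r3
[7] i10  sll  -- tail

ISSUED = 7,8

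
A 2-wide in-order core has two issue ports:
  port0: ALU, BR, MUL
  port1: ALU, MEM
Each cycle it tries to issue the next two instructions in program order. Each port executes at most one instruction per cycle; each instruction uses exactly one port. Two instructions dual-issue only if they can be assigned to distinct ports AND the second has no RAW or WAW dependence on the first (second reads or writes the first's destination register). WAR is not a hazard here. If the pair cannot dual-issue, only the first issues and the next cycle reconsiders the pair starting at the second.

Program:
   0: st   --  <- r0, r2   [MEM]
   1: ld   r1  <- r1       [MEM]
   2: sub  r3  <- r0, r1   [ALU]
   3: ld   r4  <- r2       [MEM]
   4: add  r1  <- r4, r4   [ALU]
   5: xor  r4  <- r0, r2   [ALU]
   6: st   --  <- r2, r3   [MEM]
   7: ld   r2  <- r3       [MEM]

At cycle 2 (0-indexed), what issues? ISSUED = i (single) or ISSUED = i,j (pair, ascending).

#0 head=0: st i0 no-port MEM/MEM
#1 head=1: ld i1 RAW r1
#2 head=2: sub;ld i2/i3 2-wide
#3 head=4: add;xor i4/i5 2-wide
#4 head=6: st i6 no-port MEM/MEM
#5 head=7: ld i7 tail

ISSUED = 2,3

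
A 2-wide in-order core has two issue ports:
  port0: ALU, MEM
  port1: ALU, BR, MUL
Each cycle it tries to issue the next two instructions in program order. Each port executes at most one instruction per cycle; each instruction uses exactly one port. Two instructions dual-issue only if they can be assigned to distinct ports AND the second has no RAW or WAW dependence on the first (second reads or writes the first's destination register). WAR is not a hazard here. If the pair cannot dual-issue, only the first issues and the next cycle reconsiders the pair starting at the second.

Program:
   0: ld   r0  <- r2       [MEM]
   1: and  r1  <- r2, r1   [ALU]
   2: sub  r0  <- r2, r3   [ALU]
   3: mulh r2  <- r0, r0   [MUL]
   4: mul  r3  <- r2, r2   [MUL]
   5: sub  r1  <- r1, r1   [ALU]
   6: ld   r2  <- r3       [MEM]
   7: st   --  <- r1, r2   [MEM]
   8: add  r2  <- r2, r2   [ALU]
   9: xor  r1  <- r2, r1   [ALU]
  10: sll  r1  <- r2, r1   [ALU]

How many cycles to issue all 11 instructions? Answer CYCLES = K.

  cy0 -> i0/i1 (ld;and) 2-wide
  cy1 -> i2 (sub) RAW r0
  cy2 -> i3 (mulh) no-port MUL/MUL
  cy3 -> i4/i5 (mul;sub) 2-wide
  cy4 -> i6 (ld) no-port MEM/MEM
  cy5 -> i7/i8 (st;add) 2-wide
  cy6 -> i9 (xor) RAW+WAW r1
  cy7 -> i10 (sll) tail

CYCLES = 8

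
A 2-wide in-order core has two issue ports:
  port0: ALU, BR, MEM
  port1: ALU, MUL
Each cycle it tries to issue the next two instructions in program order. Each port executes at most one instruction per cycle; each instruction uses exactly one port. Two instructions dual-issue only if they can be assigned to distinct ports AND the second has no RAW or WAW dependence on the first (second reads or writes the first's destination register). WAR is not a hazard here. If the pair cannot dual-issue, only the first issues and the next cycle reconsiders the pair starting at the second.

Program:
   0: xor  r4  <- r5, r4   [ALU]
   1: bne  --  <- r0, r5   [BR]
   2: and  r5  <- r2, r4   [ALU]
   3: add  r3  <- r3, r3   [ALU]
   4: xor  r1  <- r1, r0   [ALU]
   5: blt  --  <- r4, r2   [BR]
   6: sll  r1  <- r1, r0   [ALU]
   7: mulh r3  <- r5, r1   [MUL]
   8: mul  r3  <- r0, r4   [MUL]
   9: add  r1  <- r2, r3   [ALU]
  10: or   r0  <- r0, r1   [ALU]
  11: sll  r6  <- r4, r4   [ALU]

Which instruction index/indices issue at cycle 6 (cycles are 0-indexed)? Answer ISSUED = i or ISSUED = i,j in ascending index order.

ISSUED = 9

[0] i0/i1  xor.ALU/bne.BR  -- pair
[1] i2/i3  and.ALU/add.ALU  -- pair
[2] i4/i5  xor.ALU/blt.BR  -- pair
[3] i6  sll.ALU  -- RAW r1
[4] i7  mulh.MUL  -- no-port MUL/MUL
[5] i8  mul.MUL  -- RAW r3
[6] i9  add.ALU  -- RAW r1
[7] i10/i11  or.ALU/sll.ALU  -- pair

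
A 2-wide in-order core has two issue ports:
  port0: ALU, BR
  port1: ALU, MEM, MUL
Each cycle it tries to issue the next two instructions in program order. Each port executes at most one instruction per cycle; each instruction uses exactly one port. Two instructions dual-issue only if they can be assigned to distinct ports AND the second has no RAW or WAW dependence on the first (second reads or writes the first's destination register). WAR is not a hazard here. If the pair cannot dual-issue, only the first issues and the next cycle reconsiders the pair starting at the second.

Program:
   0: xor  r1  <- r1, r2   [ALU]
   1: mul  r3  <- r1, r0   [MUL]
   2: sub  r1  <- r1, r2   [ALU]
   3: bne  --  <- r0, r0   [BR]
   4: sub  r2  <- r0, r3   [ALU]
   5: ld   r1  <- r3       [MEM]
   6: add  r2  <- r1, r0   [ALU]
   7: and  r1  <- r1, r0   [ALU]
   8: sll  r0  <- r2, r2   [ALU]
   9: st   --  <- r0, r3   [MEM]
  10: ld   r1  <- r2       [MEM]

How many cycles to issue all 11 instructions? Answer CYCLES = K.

[0] i0  xor.ALU  -- RAW r1
[1] i1/i2  mul.MUL sub.ALU  -- dual
[2] i3/i4  bne.BR sub.ALU  -- dual
[3] i5  ld.MEM  -- RAW r1
[4] i6/i7  add.ALU and.ALU  -- dual
[5] i8  sll.ALU  -- RAW r0
[6] i9  st.MEM  -- no-port MEM/MEM
[7] i10  ld.MEM  -- tail

CYCLES = 8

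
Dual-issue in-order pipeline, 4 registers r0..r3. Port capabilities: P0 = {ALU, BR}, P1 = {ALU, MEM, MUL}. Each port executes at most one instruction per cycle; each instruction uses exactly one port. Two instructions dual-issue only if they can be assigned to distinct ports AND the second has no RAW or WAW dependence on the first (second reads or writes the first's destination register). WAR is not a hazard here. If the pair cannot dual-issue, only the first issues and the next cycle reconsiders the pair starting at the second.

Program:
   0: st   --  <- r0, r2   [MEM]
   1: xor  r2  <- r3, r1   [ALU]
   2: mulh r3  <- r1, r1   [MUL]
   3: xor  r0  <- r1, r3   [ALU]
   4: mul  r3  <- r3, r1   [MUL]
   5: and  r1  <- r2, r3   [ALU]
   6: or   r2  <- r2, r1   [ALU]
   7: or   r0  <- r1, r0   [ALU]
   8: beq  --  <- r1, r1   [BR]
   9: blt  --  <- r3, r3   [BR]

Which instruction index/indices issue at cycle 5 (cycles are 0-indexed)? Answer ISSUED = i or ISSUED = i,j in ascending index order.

ISSUED = 8

t=0 i0/i1:st;xor ; 2-wide
t=1 i2:mulh ; RAW r3
t=2 i3/i4:xor;mul ; 2-wide
t=3 i5:and ; RAW r1
t=4 i6/i7:or;or ; 2-wide
t=5 i8:beq ; no-port BR/BR
t=6 i9:blt ; tail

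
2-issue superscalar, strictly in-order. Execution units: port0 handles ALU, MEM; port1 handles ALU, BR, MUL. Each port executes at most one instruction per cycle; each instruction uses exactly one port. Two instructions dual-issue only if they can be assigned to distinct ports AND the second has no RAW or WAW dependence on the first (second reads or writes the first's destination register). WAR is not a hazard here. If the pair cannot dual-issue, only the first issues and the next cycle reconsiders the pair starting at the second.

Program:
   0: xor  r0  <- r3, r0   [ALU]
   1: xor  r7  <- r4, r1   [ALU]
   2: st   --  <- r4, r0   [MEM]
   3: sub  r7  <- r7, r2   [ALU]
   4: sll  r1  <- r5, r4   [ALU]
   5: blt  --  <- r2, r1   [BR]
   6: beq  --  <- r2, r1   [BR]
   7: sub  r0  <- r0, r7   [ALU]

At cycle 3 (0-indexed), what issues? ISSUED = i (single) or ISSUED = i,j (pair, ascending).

ISSUED = 5

[0] i0+i1  xor+xor  -- 2-wide
[1] i2+i3  st+sub  -- 2-wide
[2] i4  sll  -- RAW r1
[3] i5  blt  -- no-port BR/BR
[4] i6+i7  beq+sub  -- 2-wide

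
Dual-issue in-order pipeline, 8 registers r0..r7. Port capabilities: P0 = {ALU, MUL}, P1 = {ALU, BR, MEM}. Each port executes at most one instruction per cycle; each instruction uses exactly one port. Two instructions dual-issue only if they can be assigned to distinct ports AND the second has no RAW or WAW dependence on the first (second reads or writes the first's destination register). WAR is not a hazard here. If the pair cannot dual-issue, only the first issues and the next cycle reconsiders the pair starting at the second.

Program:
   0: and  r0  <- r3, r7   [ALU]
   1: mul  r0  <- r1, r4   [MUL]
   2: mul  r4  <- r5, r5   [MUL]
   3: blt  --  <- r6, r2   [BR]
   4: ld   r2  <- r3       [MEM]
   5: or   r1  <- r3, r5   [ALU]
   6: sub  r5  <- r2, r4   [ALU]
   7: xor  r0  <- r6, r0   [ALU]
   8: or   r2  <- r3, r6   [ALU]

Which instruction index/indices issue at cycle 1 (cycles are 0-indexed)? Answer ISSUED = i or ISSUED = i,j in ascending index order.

0. and.ALU @i0  | WAW r0
1. mul.MUL @i1  | no-port MUL/MUL
2. mul.MUL;blt.BR @i2&i3  | dual
3. ld.MEM;or.ALU @i4&i5  | dual
4. sub.ALU;xor.ALU @i6&i7  | dual
5. or.ALU @i8  | tail

ISSUED = 1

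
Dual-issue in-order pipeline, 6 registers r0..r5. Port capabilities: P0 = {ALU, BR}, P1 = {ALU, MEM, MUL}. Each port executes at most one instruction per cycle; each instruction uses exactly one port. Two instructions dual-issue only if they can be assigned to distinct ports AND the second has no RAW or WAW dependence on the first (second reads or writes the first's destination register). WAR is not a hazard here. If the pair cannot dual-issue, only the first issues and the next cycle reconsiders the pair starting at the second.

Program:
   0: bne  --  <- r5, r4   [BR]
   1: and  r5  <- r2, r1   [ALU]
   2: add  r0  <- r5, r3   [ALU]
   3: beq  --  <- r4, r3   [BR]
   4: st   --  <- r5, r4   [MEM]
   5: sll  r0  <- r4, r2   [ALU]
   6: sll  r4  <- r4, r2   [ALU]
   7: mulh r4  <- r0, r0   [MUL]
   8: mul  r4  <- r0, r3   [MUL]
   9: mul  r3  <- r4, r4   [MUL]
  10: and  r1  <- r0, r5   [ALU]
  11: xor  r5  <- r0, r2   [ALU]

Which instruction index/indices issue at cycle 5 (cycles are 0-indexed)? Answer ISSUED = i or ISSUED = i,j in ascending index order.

0. bne.BR+and.ALU @i0+i1  | pair
1. add.ALU+beq.BR @i2+i3  | pair
2. st.MEM+sll.ALU @i4+i5  | pair
3. sll.ALU @i6  | WAW r4
4. mulh.MUL @i7  | no-port MUL/MUL
5. mul.MUL @i8  | no-port MUL/MUL
6. mul.MUL+and.ALU @i9+i10  | pair
7. xor.ALU @i11  | tail

ISSUED = 8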